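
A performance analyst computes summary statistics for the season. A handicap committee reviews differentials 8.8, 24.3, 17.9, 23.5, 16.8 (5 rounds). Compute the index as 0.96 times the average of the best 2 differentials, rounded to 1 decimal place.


All differentials: 8.8, 24.3, 17.9, 23.5, 16.8
Sorted: 8.8, 16.8, 17.9, 23.5, 24.3
Best 2: 8.8, 16.8
Average of best = 25.6 / 2 = 12.8
Raw index = 12.8 * 0.96 = 12.288
Handicap index = round(12.288, 1) = 12.3

12.3


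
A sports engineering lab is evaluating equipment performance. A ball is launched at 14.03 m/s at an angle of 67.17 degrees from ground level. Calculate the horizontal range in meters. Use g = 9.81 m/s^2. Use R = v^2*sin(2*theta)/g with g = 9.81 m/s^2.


R = v^2 * sin(2*theta) / g
Convert angle to radians: theta = 67.17 deg = 1.1723 rad
sin(2*theta) = sin(2.3447) = 0.7152
R = 14.03^2 * 0.7152 / 9.81
R = 196.8409 * 0.7152 / 9.81 = 14.3508 m

14.3508 m


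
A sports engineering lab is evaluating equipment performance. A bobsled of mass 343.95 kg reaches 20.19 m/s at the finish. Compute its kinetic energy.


KE = 0.5 * m * v^2
KE = 0.5 * 343.95 * 20.19^2
KE = 0.5 * 343.95 * 407.6361 = 70103.2183 J

70103.2183 J


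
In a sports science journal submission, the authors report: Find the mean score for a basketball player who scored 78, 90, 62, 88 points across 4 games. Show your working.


Average = sum / n
Sum = 318
Average = 318 / 4 = 79.5

79.5


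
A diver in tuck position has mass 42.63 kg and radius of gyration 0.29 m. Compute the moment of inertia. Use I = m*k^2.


I = m * k^2
I = 42.63 * 0.29^2
I = 42.63 * 0.0841 = 3.5852 kg*m^2

3.5852 kg*m^2


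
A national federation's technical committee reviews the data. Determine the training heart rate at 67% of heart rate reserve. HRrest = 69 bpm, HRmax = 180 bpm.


Target = HRrest + pct*(HRmax - HRrest)
Heart rate reserve = HRmax - HRrest = 180 - 69 = 111 bpm
Fraction = 67% = 0.67
Target = 69 + 0.67 * 111
Target = 69 + 74.37 = 143.37 bpm

143.37 bpm


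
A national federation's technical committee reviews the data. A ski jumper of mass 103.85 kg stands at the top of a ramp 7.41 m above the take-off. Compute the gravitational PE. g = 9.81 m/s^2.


PE = m * g * h
PE = 103.85 * 9.81 * 7.41
PE = 1018.7685 * 7.41 = 7549.0746 J

7549.0746 J


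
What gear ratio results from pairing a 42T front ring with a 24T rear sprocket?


GR = front_teeth / rear_teeth
GR = 42 / 24
GR = 1.75

1.75


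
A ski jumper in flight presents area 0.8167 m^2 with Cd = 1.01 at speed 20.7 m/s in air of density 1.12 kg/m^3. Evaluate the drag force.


Fd = 0.5 * Cd * rho * A * v^2
Fd = 0.5 * 1.01 * 1.12 * 0.8167 * 20.7^2
v^2 = 428.49
Fd = 0.5 * 1.01 * 1.12 * 0.8167 * 428.49 = 197.9305 N

197.9305 N


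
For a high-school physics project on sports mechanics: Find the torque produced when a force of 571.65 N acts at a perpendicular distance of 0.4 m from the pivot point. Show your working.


tau = F * d
tau = 571.65 * 0.4
tau = 228.66 N*m

228.66 N*m


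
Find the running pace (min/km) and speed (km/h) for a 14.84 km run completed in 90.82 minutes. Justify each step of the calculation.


Pace = time / distance = 90.82 min / 14.84 km = 6.1199 min/km
Speed = distance / time_in_hours = 14.84 / 1.5137 hr
Speed = 9.804 km/h

6.1199 min/km, 9.804 km/h


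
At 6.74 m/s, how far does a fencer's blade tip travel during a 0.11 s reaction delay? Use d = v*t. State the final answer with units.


d = v * t
d = 6.74 * 0.11
d = 0.7414 m

0.7414 m


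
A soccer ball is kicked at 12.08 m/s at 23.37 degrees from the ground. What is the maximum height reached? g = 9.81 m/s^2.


H = (v*sin(theta))^2 / (2*g)
vy = v*sin(theta) = 12.08 * sin(23.37 deg) = 4.7917 m/s
H = vy^2 / (2*g) = 22.9608 / (2*9.81)
H = 22.9608 / 19.62 = 1.1703 m

1.1703 m


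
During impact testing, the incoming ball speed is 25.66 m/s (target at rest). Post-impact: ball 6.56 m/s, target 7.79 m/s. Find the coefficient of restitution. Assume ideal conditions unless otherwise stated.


e = (v2_after - v1_after) / (v1_before - v2_before)
Numerator = 7.79 - 6.56 = 1.23
Denominator = 25.66 - 0 = 25.66
e = 1.23 / 25.66 = 0.0479

0.0479


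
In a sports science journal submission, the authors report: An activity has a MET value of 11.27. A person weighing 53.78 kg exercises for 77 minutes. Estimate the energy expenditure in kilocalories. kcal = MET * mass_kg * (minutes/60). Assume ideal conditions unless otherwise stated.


kcal = MET * mass * time_hr
Convert time: 77 min = 1.2833 hr
kcal = 11.27 * 53.78 * 1.2833
kcal = 777.8291 kcal

777.8291 kcal


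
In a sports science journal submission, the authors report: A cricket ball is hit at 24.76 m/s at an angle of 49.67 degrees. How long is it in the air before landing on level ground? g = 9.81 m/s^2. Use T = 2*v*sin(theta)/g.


T = 2*v*sin(theta)/g
sin(theta) = sin(49.67 deg) = 0.7623
T = 2*24.76*0.7623 / 9.81
T = 37.7506 / 9.81 = 3.8482 s

3.8482 s


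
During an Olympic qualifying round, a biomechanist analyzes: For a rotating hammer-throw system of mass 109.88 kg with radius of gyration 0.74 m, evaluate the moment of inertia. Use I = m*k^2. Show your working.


I = m * k^2
I = 109.88 * 0.74^2
I = 109.88 * 0.5476 = 60.1703 kg*m^2

60.1703 kg*m^2


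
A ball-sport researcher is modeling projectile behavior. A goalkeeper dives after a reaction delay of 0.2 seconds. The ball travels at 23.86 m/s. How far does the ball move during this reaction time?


d = v * t
d = 23.86 * 0.2
d = 4.772 m

4.772 m


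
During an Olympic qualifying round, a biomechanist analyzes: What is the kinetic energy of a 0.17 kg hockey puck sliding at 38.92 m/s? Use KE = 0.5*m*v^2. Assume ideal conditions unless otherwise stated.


KE = 0.5 * m * v^2
KE = 0.5 * 0.17 * 38.92^2
KE = 0.5 * 0.17 * 1514.7664 = 128.7551 J

128.7551 J


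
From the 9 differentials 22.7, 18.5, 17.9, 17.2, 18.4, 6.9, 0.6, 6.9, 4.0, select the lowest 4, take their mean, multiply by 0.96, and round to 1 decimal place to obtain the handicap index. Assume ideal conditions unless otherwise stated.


All differentials: 22.7, 18.5, 17.9, 17.2, 18.4, 6.9, 0.6, 6.9, 4.0
Sorted: 0.6, 4.0, 6.9, 6.9, 17.2, 17.9, 18.4, 18.5, 22.7
Best 4: 0.6, 4.0, 6.9, 6.9
Average of best = 18.4 / 4 = 4.6
Raw index = 4.6 * 0.96 = 4.416
Handicap index = round(4.416, 1) = 4.4

4.4


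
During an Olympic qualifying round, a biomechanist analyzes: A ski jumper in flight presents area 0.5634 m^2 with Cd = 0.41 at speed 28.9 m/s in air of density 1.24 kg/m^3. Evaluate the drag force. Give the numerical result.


Fd = 0.5 * Cd * rho * A * v^2
Fd = 0.5 * 0.41 * 1.24 * 0.5634 * 28.9^2
v^2 = 835.21
Fd = 0.5 * 0.41 * 1.24 * 0.5634 * 835.21 = 119.6157 N

119.6157 N


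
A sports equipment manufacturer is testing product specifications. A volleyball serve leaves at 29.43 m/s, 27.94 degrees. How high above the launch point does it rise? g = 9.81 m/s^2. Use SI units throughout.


H = (v*sin(theta))^2 / (2*g)
vy = v*sin(theta) = 29.43 * sin(27.94 deg) = 13.7893 m/s
H = vy^2 / (2*g) = 190.1456 / (2*9.81)
H = 190.1456 / 19.62 = 9.6914 m

9.6914 m


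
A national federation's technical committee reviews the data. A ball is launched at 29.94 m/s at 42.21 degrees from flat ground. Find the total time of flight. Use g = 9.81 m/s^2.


T = 2*v*sin(theta)/g
sin(theta) = sin(42.21 deg) = 0.6718
T = 2*29.94*0.6718 / 9.81
T = 40.2304 / 9.81 = 4.101 s

4.101 s


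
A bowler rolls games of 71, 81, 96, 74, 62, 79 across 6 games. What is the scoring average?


Average = sum / n
Sum = 463
Average = 463 / 6 = 77.1667

77.1667


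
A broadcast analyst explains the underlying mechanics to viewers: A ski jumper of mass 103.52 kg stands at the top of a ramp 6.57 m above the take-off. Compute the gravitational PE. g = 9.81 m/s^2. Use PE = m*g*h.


PE = m * g * h
PE = 103.52 * 9.81 * 6.57
PE = 1015.5312 * 6.57 = 6672.04 J

6672.04 J


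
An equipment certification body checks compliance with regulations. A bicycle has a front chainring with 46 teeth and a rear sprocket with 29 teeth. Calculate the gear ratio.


GR = front_teeth / rear_teeth
GR = 46 / 29
GR = 1.5862

1.5862


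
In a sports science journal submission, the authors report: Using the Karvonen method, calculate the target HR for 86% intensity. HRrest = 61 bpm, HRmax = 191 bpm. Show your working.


Target = HRrest + pct*(HRmax - HRrest)
Heart rate reserve = HRmax - HRrest = 191 - 61 = 130 bpm
Fraction = 86% = 0.86
Target = 61 + 0.86 * 130
Target = 61 + 111.8 = 172.8 bpm

172.8 bpm


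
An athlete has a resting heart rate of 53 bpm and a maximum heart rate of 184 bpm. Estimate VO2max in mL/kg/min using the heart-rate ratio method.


VO2max = 15.3 * HRmax / HRrest
VO2max = 15.3 * 184 / 53
VO2max = 2815.2 / 53 = 53.117 mL/kg/min

53.117 mL/kg/min


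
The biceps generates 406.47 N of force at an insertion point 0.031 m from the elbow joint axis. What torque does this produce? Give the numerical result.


tau = F * d
tau = 406.47 * 0.031
tau = 12.6006 N*m

12.6006 N*m


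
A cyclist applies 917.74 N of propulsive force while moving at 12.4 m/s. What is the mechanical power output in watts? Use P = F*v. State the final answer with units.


P = F * v
P = 917.74 * 12.4
P = 11379.976 W

11379.976 W


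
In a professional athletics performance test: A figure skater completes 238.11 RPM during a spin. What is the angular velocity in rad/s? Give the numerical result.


omega = RPM * 2 * pi / 60
omega = 238.11 * 2 * 3.14159 / 60
omega = 1496.0893 / 60 = 24.9348 rad/s

24.9348 rad/s


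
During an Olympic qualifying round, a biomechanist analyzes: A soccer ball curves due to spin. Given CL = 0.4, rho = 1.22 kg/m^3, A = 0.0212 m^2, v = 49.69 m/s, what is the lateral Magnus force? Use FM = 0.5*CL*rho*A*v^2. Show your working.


FM = 0.5 * CL * rho * A * v^2
FM = 0.5 * 0.4 * 1.22 * 0.0212 * 49.69^2
v^2 = 2469.0961
FM = 0.5 * 0.4 * 1.22 * 0.0212 * 2469.0961 = 12.7721 N

12.7721 N


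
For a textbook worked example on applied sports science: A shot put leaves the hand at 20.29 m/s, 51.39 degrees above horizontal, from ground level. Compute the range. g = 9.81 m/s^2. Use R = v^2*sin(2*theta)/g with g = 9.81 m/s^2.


R = v^2 * sin(2*theta) / g
Convert angle to radians: theta = 51.39 deg = 0.8969 rad
sin(2*theta) = sin(1.7938) = 0.9752
R = 20.29^2 * 0.9752 / 9.81
R = 411.6841 * 0.9752 / 9.81 = 40.9261 m

40.9261 m


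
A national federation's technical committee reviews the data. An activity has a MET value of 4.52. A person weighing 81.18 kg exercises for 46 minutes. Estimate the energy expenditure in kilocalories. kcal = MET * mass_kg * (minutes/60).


kcal = MET * mass * time_hr
Convert time: 46 min = 0.7667 hr
kcal = 4.52 * 81.18 * 0.7667
kcal = 281.3158 kcal

281.3158 kcal


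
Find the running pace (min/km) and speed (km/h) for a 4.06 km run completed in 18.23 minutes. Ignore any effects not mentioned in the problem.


Pace = time / distance = 18.23 min / 4.06 km = 4.4901 min/km
Speed = distance / time_in_hours = 4.06 / 0.3038 hr
Speed = 13.3626 km/h

4.4901 min/km, 13.3626 km/h


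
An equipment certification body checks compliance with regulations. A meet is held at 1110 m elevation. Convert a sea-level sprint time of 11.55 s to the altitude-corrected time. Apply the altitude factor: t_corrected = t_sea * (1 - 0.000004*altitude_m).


Correction factor = 1 - 0.000004 * 1110 = 0.99556
t_corrected = t_sea * factor = 11.55 * 0.99556
t_corrected = 11.4987 s

11.4987 s


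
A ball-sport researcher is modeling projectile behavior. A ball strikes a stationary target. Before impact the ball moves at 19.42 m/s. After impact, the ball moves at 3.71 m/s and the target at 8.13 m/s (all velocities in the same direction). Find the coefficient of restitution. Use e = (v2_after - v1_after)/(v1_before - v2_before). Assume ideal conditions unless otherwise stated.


e = (v2_after - v1_after) / (v1_before - v2_before)
Numerator = 8.13 - 3.71 = 4.42
Denominator = 19.42 - 0 = 19.42
e = 4.42 / 19.42 = 0.2276

0.2276


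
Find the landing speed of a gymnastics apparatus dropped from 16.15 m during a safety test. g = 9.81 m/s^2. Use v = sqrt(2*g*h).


v = sqrt(2 * g * h)
v = sqrt(2 * 9.81 * 16.15)
v = sqrt(316.863) = 17.8006 m/s

17.8006 m/s


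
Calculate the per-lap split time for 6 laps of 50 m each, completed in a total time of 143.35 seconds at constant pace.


Split time = total_time / n_laps = 143.35 / 6
Split time = 23.8917 s per lap

23.8917 s


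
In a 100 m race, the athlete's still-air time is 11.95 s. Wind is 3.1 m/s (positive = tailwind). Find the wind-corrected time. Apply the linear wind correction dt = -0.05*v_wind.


dt = -0.05 * v_wind = -0.05 * 3.1 = -0.155 s
t_corrected = t_still + dt = 11.95 + (-0.155)
t_corrected = 11.795 s

11.795 s


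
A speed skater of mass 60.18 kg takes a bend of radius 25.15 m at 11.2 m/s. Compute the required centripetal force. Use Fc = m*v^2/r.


Fc = m * v^2 / r
v^2 = 11.2^2 = 125.44
Fc = 60.18 * 125.44 / 25.15
Fc = 7548.9792 / 25.15 = 300.1582 N

300.1582 N


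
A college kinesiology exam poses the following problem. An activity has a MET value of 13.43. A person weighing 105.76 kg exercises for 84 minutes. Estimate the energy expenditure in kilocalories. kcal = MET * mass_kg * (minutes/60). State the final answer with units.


kcal = MET * mass * time_hr
Convert time: 84 min = 1.4 hr
kcal = 13.43 * 105.76 * 1.4
kcal = 1988.4995 kcal

1988.4995 kcal


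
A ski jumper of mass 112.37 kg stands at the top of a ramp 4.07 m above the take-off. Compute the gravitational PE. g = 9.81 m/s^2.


PE = m * g * h
PE = 112.37 * 9.81 * 4.07
PE = 1102.3497 * 4.07 = 4486.5633 J

4486.5633 J


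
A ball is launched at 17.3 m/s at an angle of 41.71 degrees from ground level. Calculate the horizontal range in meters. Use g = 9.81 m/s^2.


R = v^2 * sin(2*theta) / g
Convert angle to radians: theta = 41.71 deg = 0.728 rad
sin(2*theta) = sin(1.456) = 0.9934
R = 17.3^2 * 0.9934 / 9.81
R = 299.29 * 0.9934 / 9.81 = 30.3077 m

30.3077 m


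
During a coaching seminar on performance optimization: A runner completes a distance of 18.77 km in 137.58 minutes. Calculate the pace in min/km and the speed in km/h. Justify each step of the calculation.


Pace = time / distance = 137.58 min / 18.77 km = 7.3298 min/km
Speed = distance / time_in_hours = 18.77 / 2.293 hr
Speed = 8.1858 km/h

7.3298 min/km, 8.1858 km/h


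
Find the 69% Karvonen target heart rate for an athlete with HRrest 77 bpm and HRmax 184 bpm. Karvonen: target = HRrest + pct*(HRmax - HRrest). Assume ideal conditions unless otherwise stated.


Target = HRrest + pct*(HRmax - HRrest)
Heart rate reserve = HRmax - HRrest = 184 - 77 = 107 bpm
Fraction = 69% = 0.69
Target = 77 + 0.69 * 107
Target = 77 + 73.83 = 150.83 bpm

150.83 bpm


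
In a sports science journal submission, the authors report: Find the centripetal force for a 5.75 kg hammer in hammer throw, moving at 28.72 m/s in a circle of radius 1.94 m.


Fc = m * v^2 / r
v^2 = 28.72^2 = 824.8384
Fc = 5.75 * 824.8384 / 1.94
Fc = 4742.8208 / 1.94 = 2444.753 N

2444.753 N


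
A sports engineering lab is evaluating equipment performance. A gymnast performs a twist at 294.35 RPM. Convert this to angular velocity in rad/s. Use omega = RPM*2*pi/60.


omega = RPM * 2 * pi / 60
omega = 294.35 * 2 * 3.14159 / 60
omega = 1849.4556 / 60 = 30.8243 rad/s

30.8243 rad/s


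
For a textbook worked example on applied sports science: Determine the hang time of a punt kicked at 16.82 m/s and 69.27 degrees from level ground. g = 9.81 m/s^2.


T = 2*v*sin(theta)/g
sin(theta) = sin(69.27 deg) = 0.9353
T = 2*16.82*0.9353 / 9.81
T = 31.4621 / 9.81 = 3.2071 s

3.2071 s


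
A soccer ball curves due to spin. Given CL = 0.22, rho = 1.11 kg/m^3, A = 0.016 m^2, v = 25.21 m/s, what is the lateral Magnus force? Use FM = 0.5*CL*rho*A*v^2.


FM = 0.5 * CL * rho * A * v^2
FM = 0.5 * 0.22 * 1.11 * 0.016 * 25.21^2
v^2 = 635.5441
FM = 0.5 * 0.22 * 1.11 * 0.016 * 635.5441 = 1.2416 N

1.2416 N


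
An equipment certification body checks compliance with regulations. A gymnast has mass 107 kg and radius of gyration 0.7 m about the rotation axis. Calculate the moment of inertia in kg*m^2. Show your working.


I = m * k^2
I = 107 * 0.7^2
I = 107 * 0.49 = 52.43 kg*m^2

52.43 kg*m^2


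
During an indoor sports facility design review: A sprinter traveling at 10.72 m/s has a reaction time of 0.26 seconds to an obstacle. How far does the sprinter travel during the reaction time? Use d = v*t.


d = v * t
d = 10.72 * 0.26
d = 2.7872 m

2.7872 m


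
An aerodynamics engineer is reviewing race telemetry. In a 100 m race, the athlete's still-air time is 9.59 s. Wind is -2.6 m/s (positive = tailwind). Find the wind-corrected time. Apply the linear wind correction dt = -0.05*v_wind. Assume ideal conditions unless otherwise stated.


dt = -0.05 * v_wind = -0.05 * -2.6 = 0.13 s
t_corrected = t_still + dt = 9.59 + (0.13)
t_corrected = 9.72 s

9.72 s


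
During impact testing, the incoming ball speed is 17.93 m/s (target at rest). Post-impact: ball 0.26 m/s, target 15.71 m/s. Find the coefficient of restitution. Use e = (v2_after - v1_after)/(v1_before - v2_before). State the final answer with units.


e = (v2_after - v1_after) / (v1_before - v2_before)
Numerator = 15.71 - 0.26 = 15.45
Denominator = 17.93 - 0 = 17.93
e = 15.45 / 17.93 = 0.8617

0.8617


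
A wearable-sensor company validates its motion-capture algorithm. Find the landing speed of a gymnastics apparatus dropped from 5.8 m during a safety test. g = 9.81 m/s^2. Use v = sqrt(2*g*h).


v = sqrt(2 * g * h)
v = sqrt(2 * 9.81 * 5.8)
v = sqrt(113.796) = 10.6675 m/s

10.6675 m/s


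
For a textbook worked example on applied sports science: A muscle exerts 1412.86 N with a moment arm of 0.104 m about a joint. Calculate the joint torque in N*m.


tau = F * d
tau = 1412.86 * 0.104
tau = 146.9374 N*m

146.9374 N*m


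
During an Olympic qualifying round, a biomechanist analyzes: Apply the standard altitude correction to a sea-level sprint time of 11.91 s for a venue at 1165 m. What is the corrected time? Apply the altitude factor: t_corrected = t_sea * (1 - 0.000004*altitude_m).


Correction factor = 1 - 0.000004 * 1165 = 0.99534
t_corrected = t_sea * factor = 11.91 * 0.99534
t_corrected = 11.8545 s

11.8545 s


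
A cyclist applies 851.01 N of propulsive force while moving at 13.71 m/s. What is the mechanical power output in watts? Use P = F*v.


P = F * v
P = 851.01 * 13.71
P = 11667.3471 W

11667.3471 W


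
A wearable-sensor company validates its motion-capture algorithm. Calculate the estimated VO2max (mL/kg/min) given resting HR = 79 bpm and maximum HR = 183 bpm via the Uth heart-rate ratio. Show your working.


VO2max = 15.3 * HRmax / HRrest
VO2max = 15.3 * 183 / 79
VO2max = 2799.9 / 79 = 35.4418 mL/kg/min

35.4418 mL/kg/min


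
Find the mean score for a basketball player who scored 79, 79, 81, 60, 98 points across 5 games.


Average = sum / n
Sum = 397
Average = 397 / 5 = 79.4

79.4


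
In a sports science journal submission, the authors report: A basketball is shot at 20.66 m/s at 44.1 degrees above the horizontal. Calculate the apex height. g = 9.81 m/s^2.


H = (v*sin(theta))^2 / (2*g)
vy = v*sin(theta) = 20.66 * sin(44.1 deg) = 14.3776 m/s
H = vy^2 / (2*g) = 206.7142 / (2*9.81)
H = 206.7142 / 19.62 = 10.5359 m

10.5359 m


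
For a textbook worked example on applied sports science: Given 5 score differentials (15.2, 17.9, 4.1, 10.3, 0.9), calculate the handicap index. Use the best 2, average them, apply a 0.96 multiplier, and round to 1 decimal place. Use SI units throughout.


All differentials: 15.2, 17.9, 4.1, 10.3, 0.9
Sorted: 0.9, 4.1, 10.3, 15.2, 17.9
Best 2: 0.9, 4.1
Average of best = 5 / 2 = 2.5
Raw index = 2.5 * 0.96 = 2.4
Handicap index = round(2.4, 1) = 2.4

2.4


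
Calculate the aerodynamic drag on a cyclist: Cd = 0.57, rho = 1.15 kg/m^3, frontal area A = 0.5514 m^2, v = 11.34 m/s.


Fd = 0.5 * Cd * rho * A * v^2
Fd = 0.5 * 0.57 * 1.15 * 0.5514 * 11.34^2
v^2 = 128.5956
Fd = 0.5 * 0.57 * 1.15 * 0.5514 * 128.5956 = 23.24 N

23.24 N


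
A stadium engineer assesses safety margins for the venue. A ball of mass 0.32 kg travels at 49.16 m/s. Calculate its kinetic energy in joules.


KE = 0.5 * m * v^2
KE = 0.5 * 0.32 * 49.16^2
KE = 0.5 * 0.32 * 2416.7056 = 386.6729 J

386.6729 J


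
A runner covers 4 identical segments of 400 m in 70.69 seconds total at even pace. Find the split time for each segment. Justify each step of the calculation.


Split time = total_time / n_laps = 70.69 / 4
Split time = 17.6725 s per lap

17.6725 s


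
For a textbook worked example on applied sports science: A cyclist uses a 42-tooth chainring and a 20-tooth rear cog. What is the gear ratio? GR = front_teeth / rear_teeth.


GR = front_teeth / rear_teeth
GR = 42 / 20
GR = 2.1

2.1


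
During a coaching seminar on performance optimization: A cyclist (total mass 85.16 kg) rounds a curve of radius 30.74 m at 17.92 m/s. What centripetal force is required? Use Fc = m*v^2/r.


Fc = m * v^2 / r
v^2 = 17.92^2 = 321.1264
Fc = 85.16 * 321.1264 / 30.74
Fc = 27347.1242 / 30.74 = 889.6267 N

889.6267 N


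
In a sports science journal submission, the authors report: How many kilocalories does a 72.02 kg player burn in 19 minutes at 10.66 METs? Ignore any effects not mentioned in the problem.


kcal = MET * mass * time_hr
Convert time: 19 min = 0.3167 hr
kcal = 10.66 * 72.02 * 0.3167
kcal = 243.1155 kcal

243.1155 kcal


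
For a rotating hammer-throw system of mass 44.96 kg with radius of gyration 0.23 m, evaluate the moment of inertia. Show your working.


I = m * k^2
I = 44.96 * 0.23^2
I = 44.96 * 0.0529 = 2.3784 kg*m^2

2.3784 kg*m^2


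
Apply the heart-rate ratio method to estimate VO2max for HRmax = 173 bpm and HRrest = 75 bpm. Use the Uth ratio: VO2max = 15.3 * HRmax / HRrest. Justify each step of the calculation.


VO2max = 15.3 * HRmax / HRrest
VO2max = 15.3 * 173 / 75
VO2max = 2646.9 / 75 = 35.292 mL/kg/min

35.292 mL/kg/min


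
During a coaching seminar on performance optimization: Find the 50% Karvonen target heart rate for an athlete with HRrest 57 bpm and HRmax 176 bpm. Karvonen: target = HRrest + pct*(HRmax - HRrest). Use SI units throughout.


Target = HRrest + pct*(HRmax - HRrest)
Heart rate reserve = HRmax - HRrest = 176 - 57 = 119 bpm
Fraction = 50% = 0.5
Target = 57 + 0.5 * 119
Target = 57 + 59.5 = 116.5 bpm

116.5 bpm


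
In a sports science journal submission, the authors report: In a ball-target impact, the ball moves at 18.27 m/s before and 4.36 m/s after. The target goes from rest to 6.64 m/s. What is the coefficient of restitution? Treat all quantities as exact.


e = (v2_after - v1_after) / (v1_before - v2_before)
Numerator = 6.64 - 4.36 = 2.28
Denominator = 18.27 - 0 = 18.27
e = 2.28 / 18.27 = 0.1248

0.1248


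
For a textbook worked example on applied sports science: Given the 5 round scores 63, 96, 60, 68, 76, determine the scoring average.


Average = sum / n
Sum = 363
Average = 363 / 5 = 72.6

72.6


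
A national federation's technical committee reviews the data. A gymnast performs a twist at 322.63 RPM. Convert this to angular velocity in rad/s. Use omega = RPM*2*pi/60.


omega = RPM * 2 * pi / 60
omega = 322.63 * 2 * 3.14159 / 60
omega = 2027.1441 / 60 = 33.7857 rad/s

33.7857 rad/s


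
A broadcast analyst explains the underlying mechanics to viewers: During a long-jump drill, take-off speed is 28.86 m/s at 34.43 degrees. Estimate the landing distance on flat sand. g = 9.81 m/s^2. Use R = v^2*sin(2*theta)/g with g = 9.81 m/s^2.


R = v^2 * sin(2*theta) / g
Convert angle to radians: theta = 34.43 deg = 0.6009 rad
sin(2*theta) = sin(1.2018) = 0.9327
R = 28.86^2 * 0.9327 / 9.81
R = 832.8996 * 0.9327 / 9.81 = 79.1893 m

79.1893 m


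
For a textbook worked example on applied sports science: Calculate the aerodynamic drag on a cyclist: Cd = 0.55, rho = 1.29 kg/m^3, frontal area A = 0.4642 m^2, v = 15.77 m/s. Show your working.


Fd = 0.5 * Cd * rho * A * v^2
Fd = 0.5 * 0.55 * 1.29 * 0.4642 * 15.77^2
v^2 = 248.6929
Fd = 0.5 * 0.55 * 1.29 * 0.4642 * 248.6929 = 40.9535 N

40.9535 N


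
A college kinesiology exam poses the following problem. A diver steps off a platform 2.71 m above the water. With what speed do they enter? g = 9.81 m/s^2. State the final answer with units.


v = sqrt(2 * g * h)
v = sqrt(2 * 9.81 * 2.71)
v = sqrt(53.1702) = 7.2918 m/s

7.2918 m/s


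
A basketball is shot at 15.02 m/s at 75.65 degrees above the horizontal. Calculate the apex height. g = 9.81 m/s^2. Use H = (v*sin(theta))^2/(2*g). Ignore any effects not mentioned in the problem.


H = (v*sin(theta))^2 / (2*g)
vy = v*sin(theta) = 15.02 * sin(75.65 deg) = 14.5514 m/s
H = vy^2 / (2*g) = 211.7425 / (2*9.81)
H = 211.7425 / 19.62 = 10.7922 m

10.7922 m


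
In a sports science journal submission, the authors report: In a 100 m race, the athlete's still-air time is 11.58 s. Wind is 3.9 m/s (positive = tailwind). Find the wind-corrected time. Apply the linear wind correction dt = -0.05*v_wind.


dt = -0.05 * v_wind = -0.05 * 3.9 = -0.195 s
t_corrected = t_still + dt = 11.58 + (-0.195)
t_corrected = 11.385 s

11.385 s


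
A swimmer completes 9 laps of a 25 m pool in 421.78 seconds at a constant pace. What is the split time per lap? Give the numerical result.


Split time = total_time / n_laps = 421.78 / 9
Split time = 46.8644 s per lap

46.8644 s


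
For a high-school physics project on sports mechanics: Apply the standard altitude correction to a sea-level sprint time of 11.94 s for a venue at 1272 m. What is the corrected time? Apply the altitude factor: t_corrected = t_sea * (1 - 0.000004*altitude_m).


Correction factor = 1 - 0.000004 * 1272 = 0.994912
t_corrected = t_sea * factor = 11.94 * 0.994912
t_corrected = 11.8792 s

11.8792 s


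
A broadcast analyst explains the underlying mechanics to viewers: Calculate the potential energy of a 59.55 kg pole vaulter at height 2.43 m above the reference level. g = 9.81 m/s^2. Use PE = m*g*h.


PE = m * g * h
PE = 59.55 * 9.81 * 2.43
PE = 584.1855 * 2.43 = 1419.5708 J

1419.5708 J


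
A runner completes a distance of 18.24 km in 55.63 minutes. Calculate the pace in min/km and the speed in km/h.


Pace = time / distance = 55.63 min / 18.24 km = 3.0499 min/km
Speed = distance / time_in_hours = 18.24 / 0.9272 hr
Speed = 19.6728 km/h

3.0499 min/km, 19.6728 km/h


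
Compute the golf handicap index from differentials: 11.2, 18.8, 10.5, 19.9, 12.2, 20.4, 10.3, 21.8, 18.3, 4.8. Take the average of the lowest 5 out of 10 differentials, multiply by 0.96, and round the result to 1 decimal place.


All differentials: 11.2, 18.8, 10.5, 19.9, 12.2, 20.4, 10.3, 21.8, 18.3, 4.8
Sorted: 4.8, 10.3, 10.5, 11.2, 12.2, 18.3, 18.8, 19.9, 20.4, 21.8
Best 5: 4.8, 10.3, 10.5, 11.2, 12.2
Average of best = 49 / 5 = 9.8
Raw index = 9.8 * 0.96 = 9.408
Handicap index = round(9.408, 1) = 9.4

9.4


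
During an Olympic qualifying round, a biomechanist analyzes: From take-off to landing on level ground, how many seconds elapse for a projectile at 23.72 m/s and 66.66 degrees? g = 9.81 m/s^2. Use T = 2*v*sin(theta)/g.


T = 2*v*sin(theta)/g
sin(theta) = sin(66.66 deg) = 0.9182
T = 2*23.72*0.9182 / 9.81
T = 43.558 / 9.81 = 4.4402 s

4.4402 s


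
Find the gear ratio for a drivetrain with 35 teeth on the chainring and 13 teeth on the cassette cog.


GR = front_teeth / rear_teeth
GR = 35 / 13
GR = 2.6923

2.6923


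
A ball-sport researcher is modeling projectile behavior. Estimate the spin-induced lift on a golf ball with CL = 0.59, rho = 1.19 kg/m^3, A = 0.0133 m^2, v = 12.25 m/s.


FM = 0.5 * CL * rho * A * v^2
FM = 0.5 * 0.59 * 1.19 * 0.0133 * 12.25^2
v^2 = 150.0625
FM = 0.5 * 0.59 * 1.19 * 0.0133 * 150.0625 = 0.7006 N

0.7006 N


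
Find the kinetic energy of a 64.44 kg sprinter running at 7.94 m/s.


KE = 0.5 * m * v^2
KE = 0.5 * 64.44 * 7.94^2
KE = 0.5 * 64.44 * 63.0436 = 2031.2648 J

2031.2648 J


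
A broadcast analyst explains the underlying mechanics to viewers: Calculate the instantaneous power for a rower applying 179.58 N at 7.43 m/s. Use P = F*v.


P = F * v
P = 179.58 * 7.43
P = 1334.2794 W

1334.2794 W


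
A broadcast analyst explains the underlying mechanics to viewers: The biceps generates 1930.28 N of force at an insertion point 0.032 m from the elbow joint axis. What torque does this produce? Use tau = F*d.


tau = F * d
tau = 1930.28 * 0.032
tau = 61.769 N*m

61.769 N*m


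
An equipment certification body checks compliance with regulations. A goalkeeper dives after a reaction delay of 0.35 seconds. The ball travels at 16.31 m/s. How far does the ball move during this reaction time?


d = v * t
d = 16.31 * 0.35
d = 5.7085 m

5.7085 m


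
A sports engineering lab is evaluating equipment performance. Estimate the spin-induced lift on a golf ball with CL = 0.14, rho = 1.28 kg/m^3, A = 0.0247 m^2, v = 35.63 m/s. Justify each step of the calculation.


FM = 0.5 * CL * rho * A * v^2
FM = 0.5 * 0.14 * 1.28 * 0.0247 * 35.63^2
v^2 = 1269.4969
FM = 0.5 * 0.14 * 1.28 * 0.0247 * 1269.4969 = 2.8095 N

2.8095 N


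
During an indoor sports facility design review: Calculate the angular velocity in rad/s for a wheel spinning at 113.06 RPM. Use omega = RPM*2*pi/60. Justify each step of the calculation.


omega = RPM * 2 * pi / 60
omega = 113.06 * 2 * 3.14159 / 60
omega = 710.3769 / 60 = 11.8396 rad/s

11.8396 rad/s


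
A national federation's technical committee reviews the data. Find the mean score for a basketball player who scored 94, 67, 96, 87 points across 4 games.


Average = sum / n
Sum = 344
Average = 344 / 4 = 86

86


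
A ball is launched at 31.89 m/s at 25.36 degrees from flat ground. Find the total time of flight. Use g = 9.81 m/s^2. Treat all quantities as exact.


T = 2*v*sin(theta)/g
sin(theta) = sin(25.36 deg) = 0.4283
T = 2*31.89*0.4283 / 9.81
T = 27.3173 / 9.81 = 2.7846 s

2.7846 s


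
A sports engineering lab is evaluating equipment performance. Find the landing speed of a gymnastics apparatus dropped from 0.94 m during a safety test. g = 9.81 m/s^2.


v = sqrt(2 * g * h)
v = sqrt(2 * 9.81 * 0.94)
v = sqrt(18.4428) = 4.2945 m/s

4.2945 m/s


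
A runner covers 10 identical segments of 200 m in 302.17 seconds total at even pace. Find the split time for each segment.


Split time = total_time / n_laps = 302.17 / 10
Split time = 30.217 s per lap

30.217 s


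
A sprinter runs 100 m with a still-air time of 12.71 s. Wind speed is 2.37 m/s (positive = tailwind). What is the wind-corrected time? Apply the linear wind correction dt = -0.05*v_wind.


dt = -0.05 * v_wind = -0.05 * 2.37 = -0.1185 s
t_corrected = t_still + dt = 12.71 + (-0.1185)
t_corrected = 12.5915 s

12.5915 s


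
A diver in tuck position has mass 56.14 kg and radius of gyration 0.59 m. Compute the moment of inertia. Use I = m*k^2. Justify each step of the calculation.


I = m * k^2
I = 56.14 * 0.59^2
I = 56.14 * 0.3481 = 19.5423 kg*m^2

19.5423 kg*m^2


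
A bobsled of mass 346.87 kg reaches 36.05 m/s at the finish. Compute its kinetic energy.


KE = 0.5 * m * v^2
KE = 0.5 * 346.87 * 36.05^2
KE = 0.5 * 346.87 * 1299.6025 = 225396.5596 J

225396.5596 J


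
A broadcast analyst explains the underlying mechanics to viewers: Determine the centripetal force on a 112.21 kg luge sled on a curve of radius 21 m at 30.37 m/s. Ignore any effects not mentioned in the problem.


Fc = m * v^2 / r
v^2 = 30.37^2 = 922.3369
Fc = 112.21 * 922.3369 / 21
Fc = 103495.4235 / 21 = 4928.3535 N

4928.3535 N


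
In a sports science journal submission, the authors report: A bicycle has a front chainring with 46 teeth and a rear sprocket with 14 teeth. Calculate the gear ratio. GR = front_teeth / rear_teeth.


GR = front_teeth / rear_teeth
GR = 46 / 14
GR = 3.2857

3.2857


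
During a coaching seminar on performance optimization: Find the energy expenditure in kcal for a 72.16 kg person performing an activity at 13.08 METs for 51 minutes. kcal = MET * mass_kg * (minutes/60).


kcal = MET * mass * time_hr
Convert time: 51 min = 0.85 hr
kcal = 13.08 * 72.16 * 0.85
kcal = 802.2749 kcal

802.2749 kcal


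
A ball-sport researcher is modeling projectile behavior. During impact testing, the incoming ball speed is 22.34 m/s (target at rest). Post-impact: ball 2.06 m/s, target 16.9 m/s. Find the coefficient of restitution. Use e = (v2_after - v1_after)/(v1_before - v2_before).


e = (v2_after - v1_after) / (v1_before - v2_before)
Numerator = 16.9 - 2.06 = 14.84
Denominator = 22.34 - 0 = 22.34
e = 14.84 / 22.34 = 0.6643

0.6643


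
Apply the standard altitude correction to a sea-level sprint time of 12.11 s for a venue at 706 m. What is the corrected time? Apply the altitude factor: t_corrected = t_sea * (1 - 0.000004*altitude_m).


Correction factor = 1 - 0.000004 * 706 = 0.997176
t_corrected = t_sea * factor = 12.11 * 0.997176
t_corrected = 12.0758 s

12.0758 s


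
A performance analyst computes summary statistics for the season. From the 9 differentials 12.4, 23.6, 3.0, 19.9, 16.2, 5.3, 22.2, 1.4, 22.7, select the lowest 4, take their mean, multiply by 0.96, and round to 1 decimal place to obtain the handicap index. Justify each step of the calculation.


All differentials: 12.4, 23.6, 3.0, 19.9, 16.2, 5.3, 22.2, 1.4, 22.7
Sorted: 1.4, 3.0, 5.3, 12.4, 16.2, 19.9, 22.2, 22.7, 23.6
Best 4: 1.4, 3.0, 5.3, 12.4
Average of best = 22.1 / 4 = 5.525
Raw index = 5.525 * 0.96 = 5.304
Handicap index = round(5.304, 1) = 5.3

5.3


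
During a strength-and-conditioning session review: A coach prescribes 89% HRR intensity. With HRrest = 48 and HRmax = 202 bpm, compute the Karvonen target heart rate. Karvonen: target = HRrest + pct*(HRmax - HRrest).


Target = HRrest + pct*(HRmax - HRrest)
Heart rate reserve = HRmax - HRrest = 202 - 48 = 154 bpm
Fraction = 89% = 0.89
Target = 48 + 0.89 * 154
Target = 48 + 137.06 = 185.06 bpm

185.06 bpm


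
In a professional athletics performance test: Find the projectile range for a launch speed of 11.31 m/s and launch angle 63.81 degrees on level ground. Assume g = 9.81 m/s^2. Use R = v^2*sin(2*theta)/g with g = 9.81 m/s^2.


R = v^2 * sin(2*theta) / g
Convert angle to radians: theta = 63.81 deg = 1.1137 rad
sin(2*theta) = sin(2.2274) = 0.7921
R = 11.31^2 * 0.7921 / 9.81
R = 127.9161 * 0.7921 / 9.81 = 10.3282 m

10.3282 m


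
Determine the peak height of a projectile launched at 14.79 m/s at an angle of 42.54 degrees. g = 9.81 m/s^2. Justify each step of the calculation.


H = (v*sin(theta))^2 / (2*g)
vy = v*sin(theta) = 14.79 * sin(42.54 deg) = 9.9996 m/s
H = vy^2 / (2*g) = 99.9918 / (2*9.81)
H = 99.9918 / 19.62 = 5.0964 m

5.0964 m


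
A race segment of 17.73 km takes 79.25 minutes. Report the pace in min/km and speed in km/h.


Pace = time / distance = 79.25 min / 17.73 km = 4.4698 min/km
Speed = distance / time_in_hours = 17.73 / 1.3208 hr
Speed = 13.4233 km/h

4.4698 min/km, 13.4233 km/h


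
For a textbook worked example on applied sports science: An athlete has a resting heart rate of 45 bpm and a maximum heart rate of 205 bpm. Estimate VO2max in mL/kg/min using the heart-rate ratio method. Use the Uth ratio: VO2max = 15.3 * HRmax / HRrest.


VO2max = 15.3 * HRmax / HRrest
VO2max = 15.3 * 205 / 45
VO2max = 3136.5 / 45 = 69.7 mL/kg/min

69.7 mL/kg/min


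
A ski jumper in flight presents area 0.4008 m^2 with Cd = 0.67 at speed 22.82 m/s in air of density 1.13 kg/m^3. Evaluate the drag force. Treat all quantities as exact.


Fd = 0.5 * Cd * rho * A * v^2
Fd = 0.5 * 0.67 * 1.13 * 0.4008 * 22.82^2
v^2 = 520.7524
Fd = 0.5 * 0.67 * 1.13 * 0.4008 * 520.7524 = 79.01 N

79.01 N


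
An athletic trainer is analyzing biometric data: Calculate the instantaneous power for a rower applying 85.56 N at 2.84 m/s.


P = F * v
P = 85.56 * 2.84
P = 242.9904 W

242.9904 W


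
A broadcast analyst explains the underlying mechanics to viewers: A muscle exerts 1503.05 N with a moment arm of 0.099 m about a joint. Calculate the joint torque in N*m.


tau = F * d
tau = 1503.05 * 0.099
tau = 148.802 N*m

148.802 N*m


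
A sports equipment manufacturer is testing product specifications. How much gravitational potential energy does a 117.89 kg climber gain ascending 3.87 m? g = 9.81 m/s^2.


PE = m * g * h
PE = 117.89 * 9.81 * 3.87
PE = 1156.5009 * 3.87 = 4475.6585 J

4475.6585 J


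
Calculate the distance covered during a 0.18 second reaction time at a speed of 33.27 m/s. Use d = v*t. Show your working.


d = v * t
d = 33.27 * 0.18
d = 5.9886 m

5.9886 m


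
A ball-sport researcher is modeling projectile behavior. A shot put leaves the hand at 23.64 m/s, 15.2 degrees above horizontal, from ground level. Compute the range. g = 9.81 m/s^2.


R = v^2 * sin(2*theta) / g
Convert angle to radians: theta = 15.2 deg = 0.2653 rad
sin(2*theta) = sin(0.5306) = 0.506
R = 23.64^2 * 0.506 / 9.81
R = 558.8496 * 0.506 / 9.81 = 28.8274 m

28.8274 m


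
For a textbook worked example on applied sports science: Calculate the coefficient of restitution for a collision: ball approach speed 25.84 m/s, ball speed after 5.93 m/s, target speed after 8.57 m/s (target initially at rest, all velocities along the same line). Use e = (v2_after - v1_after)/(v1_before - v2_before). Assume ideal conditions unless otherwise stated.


e = (v2_after - v1_after) / (v1_before - v2_before)
Numerator = 8.57 - 5.93 = 2.64
Denominator = 25.84 - 0 = 25.84
e = 2.64 / 25.84 = 0.1022

0.1022


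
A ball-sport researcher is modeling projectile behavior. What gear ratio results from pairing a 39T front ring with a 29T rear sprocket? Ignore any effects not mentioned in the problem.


GR = front_teeth / rear_teeth
GR = 39 / 29
GR = 1.3448

1.3448


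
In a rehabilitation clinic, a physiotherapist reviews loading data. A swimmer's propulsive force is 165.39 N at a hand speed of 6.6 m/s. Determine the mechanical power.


P = F * v
P = 165.39 * 6.6
P = 1091.574 W

1091.574 W


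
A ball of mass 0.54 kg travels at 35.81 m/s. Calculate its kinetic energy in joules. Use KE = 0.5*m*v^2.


KE = 0.5 * m * v^2
KE = 0.5 * 0.54 * 35.81^2
KE = 0.5 * 0.54 * 1282.3561 = 346.2361 J

346.2361 J


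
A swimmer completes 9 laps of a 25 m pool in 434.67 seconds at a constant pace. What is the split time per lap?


Split time = total_time / n_laps = 434.67 / 9
Split time = 48.2967 s per lap

48.2967 s


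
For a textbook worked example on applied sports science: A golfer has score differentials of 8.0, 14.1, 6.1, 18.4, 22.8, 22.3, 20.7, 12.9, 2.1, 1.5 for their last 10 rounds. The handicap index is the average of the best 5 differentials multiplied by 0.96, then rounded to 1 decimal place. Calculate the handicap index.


All differentials: 8.0, 14.1, 6.1, 18.4, 22.8, 22.3, 20.7, 12.9, 2.1, 1.5
Sorted: 1.5, 2.1, 6.1, 8.0, 12.9, 14.1, 18.4, 20.7, 22.3, 22.8
Best 5: 1.5, 2.1, 6.1, 8.0, 12.9
Average of best = 30.6 / 5 = 6.12
Raw index = 6.12 * 0.96 = 5.8752
Handicap index = round(5.8752, 1) = 5.9

5.9


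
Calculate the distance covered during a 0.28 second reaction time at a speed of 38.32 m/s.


d = v * t
d = 38.32 * 0.28
d = 10.7296 m

10.7296 m


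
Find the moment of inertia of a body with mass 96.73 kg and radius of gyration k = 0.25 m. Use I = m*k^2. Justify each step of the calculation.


I = m * k^2
I = 96.73 * 0.25^2
I = 96.73 * 0.0625 = 6.0456 kg*m^2

6.0456 kg*m^2


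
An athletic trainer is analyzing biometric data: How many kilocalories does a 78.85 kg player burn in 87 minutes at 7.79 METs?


kcal = MET * mass * time_hr
Convert time: 87 min = 1.45 hr
kcal = 7.79 * 78.85 * 1.45
kcal = 890.6502 kcal

890.6502 kcal


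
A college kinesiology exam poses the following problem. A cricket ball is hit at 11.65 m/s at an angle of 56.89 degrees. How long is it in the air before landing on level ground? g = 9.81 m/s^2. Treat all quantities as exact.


T = 2*v*sin(theta)/g
sin(theta) = sin(56.89 deg) = 0.8376
T = 2*11.65*0.8376 / 9.81
T = 19.5166 / 9.81 = 1.9895 s

1.9895 s
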